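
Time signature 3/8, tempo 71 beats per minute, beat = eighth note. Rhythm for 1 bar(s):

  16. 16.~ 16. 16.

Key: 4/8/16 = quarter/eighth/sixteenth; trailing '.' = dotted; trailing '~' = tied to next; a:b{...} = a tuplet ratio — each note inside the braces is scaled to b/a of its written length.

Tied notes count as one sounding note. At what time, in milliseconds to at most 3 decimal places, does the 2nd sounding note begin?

note 2 onset = 3/4b = 633.803ms

1. 0.0ms @ 0 + 633.803ms (3/4)
2. 633.803ms @ 3/4 + 1267.606ms (3/2)
3. 1901.408ms @ 9/4 + 633.803ms (3/4)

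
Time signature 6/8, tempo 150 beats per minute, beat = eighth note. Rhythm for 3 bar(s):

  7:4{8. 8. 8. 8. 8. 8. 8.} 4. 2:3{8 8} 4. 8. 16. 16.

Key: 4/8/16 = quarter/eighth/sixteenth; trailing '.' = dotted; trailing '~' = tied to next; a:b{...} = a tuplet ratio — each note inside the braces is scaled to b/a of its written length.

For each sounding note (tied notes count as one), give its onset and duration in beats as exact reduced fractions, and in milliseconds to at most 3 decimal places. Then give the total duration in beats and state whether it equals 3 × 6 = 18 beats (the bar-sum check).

1) 0.0ms=0b +342.857ms=6/7b
2) 342.857ms=6/7b +342.857ms=6/7b
3) 685.714ms=12/7b +342.857ms=6/7b
4) 1028.571ms=18/7b +342.857ms=6/7b
5) 1371.429ms=24/7b +342.857ms=6/7b
6) 1714.286ms=30/7b +342.857ms=6/7b
7) 2057.143ms=36/7b +342.857ms=6/7b
8) 2400.0ms=6b +1200.0ms=3b
9) 3600.0ms=9b +600.0ms=3/2b
10) 4200.0ms=21/2b +600.0ms=3/2b
11) 4800.0ms=12b +1200.0ms=3b
12) 6000.0ms=15b +600.0ms=3/2b
13) 6600.0ms=33/2b +300.0ms=3/4b
14) 6900.0ms=69/4b +300.0ms=3/4b
Σ=18b of 18 (150bpm 6/8) — PASS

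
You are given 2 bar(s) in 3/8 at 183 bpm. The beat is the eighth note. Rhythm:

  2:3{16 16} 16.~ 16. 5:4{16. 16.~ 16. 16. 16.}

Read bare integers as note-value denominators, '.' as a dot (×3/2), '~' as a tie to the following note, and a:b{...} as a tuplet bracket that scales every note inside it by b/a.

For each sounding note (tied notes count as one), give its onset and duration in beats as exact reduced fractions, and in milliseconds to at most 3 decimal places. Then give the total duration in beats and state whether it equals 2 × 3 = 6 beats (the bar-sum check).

1) 0.0ms=0b +245.902ms=3/4b
2) 245.902ms=3/4b +245.902ms=3/4b
3) 491.803ms=3/2b +491.803ms=3/2b
4) 983.607ms=3b +196.721ms=3/5b
5) 1180.328ms=18/5b +393.443ms=6/5b
6) 1573.77ms=24/5b +196.721ms=3/5b
7) 1770.492ms=27/5b +196.721ms=3/5b
Σ=6b of 6 (183bpm 3/8) — PASS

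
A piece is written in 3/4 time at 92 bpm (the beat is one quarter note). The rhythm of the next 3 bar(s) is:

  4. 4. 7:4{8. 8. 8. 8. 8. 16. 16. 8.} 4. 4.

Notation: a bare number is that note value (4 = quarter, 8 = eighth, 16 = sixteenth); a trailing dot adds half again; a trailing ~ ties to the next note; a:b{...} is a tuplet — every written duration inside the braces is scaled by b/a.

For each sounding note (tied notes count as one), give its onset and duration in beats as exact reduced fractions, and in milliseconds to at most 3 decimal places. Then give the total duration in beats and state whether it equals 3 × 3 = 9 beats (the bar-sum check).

1) 0.0ms=0b +978.261ms=3/2b
2) 978.261ms=3/2b +978.261ms=3/2b
3) 1956.522ms=3b +279.503ms=3/7b
4) 2236.025ms=24/7b +279.503ms=3/7b
5) 2515.528ms=27/7b +279.503ms=3/7b
6) 2795.031ms=30/7b +279.503ms=3/7b
7) 3074.534ms=33/7b +279.503ms=3/7b
8) 3354.037ms=36/7b +139.752ms=3/14b
9) 3493.789ms=75/14b +139.752ms=3/14b
10) 3633.54ms=39/7b +279.503ms=3/7b
11) 3913.043ms=6b +978.261ms=3/2b
12) 4891.304ms=15/2b +978.261ms=3/2b
Σ=9b of 9 (92bpm 3/4) — PASS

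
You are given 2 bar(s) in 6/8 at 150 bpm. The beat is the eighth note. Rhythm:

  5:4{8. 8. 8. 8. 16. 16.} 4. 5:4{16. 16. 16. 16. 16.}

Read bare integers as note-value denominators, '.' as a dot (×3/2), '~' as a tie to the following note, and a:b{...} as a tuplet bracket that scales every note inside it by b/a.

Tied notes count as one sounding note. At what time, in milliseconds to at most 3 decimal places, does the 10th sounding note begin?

1. 0.0ms @ 0 + 480.0ms (6/5)
2. 480.0ms @ 6/5 + 480.0ms (6/5)
3. 960.0ms @ 12/5 + 480.0ms (6/5)
4. 1440.0ms @ 18/5 + 480.0ms (6/5)
5. 1920.0ms @ 24/5 + 240.0ms (3/5)
6. 2160.0ms @ 27/5 + 240.0ms (3/5)
7. 2400.0ms @ 6 + 1200.0ms (3)
8. 3600.0ms @ 9 + 240.0ms (3/5)
9. 3840.0ms @ 48/5 + 240.0ms (3/5)
10. 4080.0ms @ 51/5 + 240.0ms (3/5)
11. 4320.0ms @ 54/5 + 240.0ms (3/5)
12. 4560.0ms @ 57/5 + 240.0ms (3/5)

note 10 onset = 51/5b = 4080.0ms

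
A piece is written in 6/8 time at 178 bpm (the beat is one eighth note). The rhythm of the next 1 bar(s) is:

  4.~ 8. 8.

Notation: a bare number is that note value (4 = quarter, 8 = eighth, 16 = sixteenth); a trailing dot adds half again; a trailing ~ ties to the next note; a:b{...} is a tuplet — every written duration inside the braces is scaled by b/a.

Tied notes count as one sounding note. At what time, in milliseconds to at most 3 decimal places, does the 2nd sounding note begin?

note 2 onset = 9/2b = 1516.854ms

1. 0.0ms @ 0 + 1516.854ms (9/2)
2. 1516.854ms @ 9/2 + 505.618ms (3/2)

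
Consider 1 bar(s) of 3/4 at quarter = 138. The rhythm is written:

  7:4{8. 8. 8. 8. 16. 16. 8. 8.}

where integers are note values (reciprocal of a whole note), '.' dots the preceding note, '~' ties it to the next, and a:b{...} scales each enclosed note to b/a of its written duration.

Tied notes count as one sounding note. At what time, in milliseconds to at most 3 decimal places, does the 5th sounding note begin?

note 5 onset = 12/7b = 745.342ms

1. 0.0ms @ 0 + 186.335ms (3/7)
2. 186.335ms @ 3/7 + 186.335ms (3/7)
3. 372.671ms @ 6/7 + 186.335ms (3/7)
4. 559.006ms @ 9/7 + 186.335ms (3/7)
5. 745.342ms @ 12/7 + 93.168ms (3/14)
6. 838.509ms @ 27/14 + 93.168ms (3/14)
7. 931.677ms @ 15/7 + 186.335ms (3/7)
8. 1118.012ms @ 18/7 + 186.335ms (3/7)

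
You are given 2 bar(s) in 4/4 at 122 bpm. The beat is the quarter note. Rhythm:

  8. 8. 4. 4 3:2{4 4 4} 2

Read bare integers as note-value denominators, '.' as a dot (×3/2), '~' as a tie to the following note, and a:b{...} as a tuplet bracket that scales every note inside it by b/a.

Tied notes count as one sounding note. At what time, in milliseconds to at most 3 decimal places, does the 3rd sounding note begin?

note 3 onset = 3/2b = 737.705ms

1. 0.0ms @ 0 + 368.852ms (3/4)
2. 368.852ms @ 3/4 + 368.852ms (3/4)
3. 737.705ms @ 3/2 + 737.705ms (3/2)
4. 1475.41ms @ 3 + 491.803ms (1)
5. 1967.213ms @ 4 + 327.869ms (2/3)
6. 2295.082ms @ 14/3 + 327.869ms (2/3)
7. 2622.951ms @ 16/3 + 327.869ms (2/3)
8. 2950.82ms @ 6 + 983.607ms (2)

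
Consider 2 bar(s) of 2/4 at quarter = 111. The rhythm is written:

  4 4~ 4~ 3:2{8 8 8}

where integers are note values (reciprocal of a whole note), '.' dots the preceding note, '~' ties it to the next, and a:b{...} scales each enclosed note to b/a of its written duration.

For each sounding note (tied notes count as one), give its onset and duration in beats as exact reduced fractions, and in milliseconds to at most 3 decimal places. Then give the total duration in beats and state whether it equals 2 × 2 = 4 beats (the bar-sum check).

1) 0.0ms=0b +540.541ms=1b
2) 540.541ms=1b +1261.261ms=7/3b
3) 1801.802ms=10/3b +180.18ms=1/3b
4) 1981.982ms=11/3b +180.18ms=1/3b
Σ=4b of 4 (111bpm 2/4) — PASS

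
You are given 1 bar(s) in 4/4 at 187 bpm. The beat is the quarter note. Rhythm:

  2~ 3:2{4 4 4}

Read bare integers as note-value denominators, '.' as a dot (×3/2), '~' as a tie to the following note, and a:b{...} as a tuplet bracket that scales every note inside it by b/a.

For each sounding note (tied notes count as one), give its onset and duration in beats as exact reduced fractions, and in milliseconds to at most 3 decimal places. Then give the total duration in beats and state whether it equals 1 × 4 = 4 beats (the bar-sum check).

1) 0.0ms=0b +855.615ms=8/3b
2) 855.615ms=8/3b +213.904ms=2/3b
3) 1069.519ms=10/3b +213.904ms=2/3b
Σ=4b of 4 (187bpm 4/4) — PASS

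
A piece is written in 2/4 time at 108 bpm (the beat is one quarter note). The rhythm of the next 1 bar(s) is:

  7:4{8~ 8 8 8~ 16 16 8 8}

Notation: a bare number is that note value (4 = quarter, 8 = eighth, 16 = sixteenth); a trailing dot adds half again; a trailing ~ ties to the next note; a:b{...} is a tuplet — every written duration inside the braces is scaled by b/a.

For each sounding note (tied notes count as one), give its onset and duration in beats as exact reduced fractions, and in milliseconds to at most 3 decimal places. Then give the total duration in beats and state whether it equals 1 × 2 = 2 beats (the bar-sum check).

1) 0.0ms=0b +317.46ms=4/7b
2) 317.46ms=4/7b +158.73ms=2/7b
3) 476.19ms=6/7b +238.095ms=3/7b
4) 714.286ms=9/7b +79.365ms=1/7b
5) 793.651ms=10/7b +158.73ms=2/7b
6) 952.381ms=12/7b +158.73ms=2/7b
Σ=2b of 2 (108bpm 2/4) — PASS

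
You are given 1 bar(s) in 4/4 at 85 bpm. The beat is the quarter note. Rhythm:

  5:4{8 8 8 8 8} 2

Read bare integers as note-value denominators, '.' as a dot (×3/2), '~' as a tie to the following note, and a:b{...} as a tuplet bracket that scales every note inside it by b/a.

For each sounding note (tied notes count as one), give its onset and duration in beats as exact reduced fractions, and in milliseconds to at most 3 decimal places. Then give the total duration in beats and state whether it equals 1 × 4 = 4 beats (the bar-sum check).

1) 0.0ms=0b +282.353ms=2/5b
2) 282.353ms=2/5b +282.353ms=2/5b
3) 564.706ms=4/5b +282.353ms=2/5b
4) 847.059ms=6/5b +282.353ms=2/5b
5) 1129.412ms=8/5b +282.353ms=2/5b
6) 1411.765ms=2b +1411.765ms=2b
Σ=4b of 4 (85bpm 4/4) — PASS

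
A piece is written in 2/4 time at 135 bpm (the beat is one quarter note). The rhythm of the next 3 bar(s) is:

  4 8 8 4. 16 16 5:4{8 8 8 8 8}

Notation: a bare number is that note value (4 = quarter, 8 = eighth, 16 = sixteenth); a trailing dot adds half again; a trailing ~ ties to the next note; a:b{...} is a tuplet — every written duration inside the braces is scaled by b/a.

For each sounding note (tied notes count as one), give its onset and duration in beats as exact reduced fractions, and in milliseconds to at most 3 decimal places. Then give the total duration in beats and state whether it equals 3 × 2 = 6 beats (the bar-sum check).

1) 0.0ms=0b +444.444ms=1b
2) 444.444ms=1b +222.222ms=1/2b
3) 666.667ms=3/2b +222.222ms=1/2b
4) 888.889ms=2b +666.667ms=3/2b
5) 1555.556ms=7/2b +111.111ms=1/4b
6) 1666.667ms=15/4b +111.111ms=1/4b
7) 1777.778ms=4b +177.778ms=2/5b
8) 1955.556ms=22/5b +177.778ms=2/5b
9) 2133.333ms=24/5b +177.778ms=2/5b
10) 2311.111ms=26/5b +177.778ms=2/5b
11) 2488.889ms=28/5b +177.778ms=2/5b
Σ=6b of 6 (135bpm 2/4) — PASS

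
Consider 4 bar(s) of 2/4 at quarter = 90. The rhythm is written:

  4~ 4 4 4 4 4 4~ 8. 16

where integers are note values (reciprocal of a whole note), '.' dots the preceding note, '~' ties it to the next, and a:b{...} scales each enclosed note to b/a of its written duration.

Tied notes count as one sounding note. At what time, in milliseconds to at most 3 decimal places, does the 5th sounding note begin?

note 5 onset = 5b = 3333.333ms

1. 0.0ms @ 0 + 1333.333ms (2)
2. 1333.333ms @ 2 + 666.667ms (1)
3. 2000.0ms @ 3 + 666.667ms (1)
4. 2666.667ms @ 4 + 666.667ms (1)
5. 3333.333ms @ 5 + 666.667ms (1)
6. 4000.0ms @ 6 + 1166.667ms (7/4)
7. 5166.667ms @ 31/4 + 166.667ms (1/4)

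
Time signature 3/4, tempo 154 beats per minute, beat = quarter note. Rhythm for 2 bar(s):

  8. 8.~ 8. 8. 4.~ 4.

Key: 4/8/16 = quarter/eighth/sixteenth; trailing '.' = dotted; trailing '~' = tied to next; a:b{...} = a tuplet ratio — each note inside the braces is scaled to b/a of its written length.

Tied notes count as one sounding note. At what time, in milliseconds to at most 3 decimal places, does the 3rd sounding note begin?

1. 0.0ms @ 0 + 292.208ms (3/4)
2. 292.208ms @ 3/4 + 584.416ms (3/2)
3. 876.623ms @ 9/4 + 292.208ms (3/4)
4. 1168.831ms @ 3 + 1168.831ms (3)

note 3 onset = 9/4b = 876.623ms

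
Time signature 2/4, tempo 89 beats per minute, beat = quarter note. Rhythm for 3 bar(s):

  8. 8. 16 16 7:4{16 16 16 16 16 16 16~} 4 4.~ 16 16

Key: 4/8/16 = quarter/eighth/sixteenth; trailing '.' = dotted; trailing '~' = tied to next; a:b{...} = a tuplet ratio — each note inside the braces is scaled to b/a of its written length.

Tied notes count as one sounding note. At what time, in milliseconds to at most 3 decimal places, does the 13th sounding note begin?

1. 0.0ms @ 0 + 505.618ms (3/4)
2. 505.618ms @ 3/4 + 505.618ms (3/4)
3. 1011.236ms @ 3/2 + 168.539ms (1/4)
4. 1179.775ms @ 7/4 + 168.539ms (1/4)
5. 1348.315ms @ 2 + 96.308ms (1/7)
6. 1444.623ms @ 15/7 + 96.308ms (1/7)
7. 1540.931ms @ 16/7 + 96.308ms (1/7)
8. 1637.239ms @ 17/7 + 96.308ms (1/7)
9. 1733.547ms @ 18/7 + 96.308ms (1/7)
10. 1829.856ms @ 19/7 + 96.308ms (1/7)
11. 1926.164ms @ 20/7 + 770.465ms (8/7)
12. 2696.629ms @ 4 + 1179.775ms (7/4)
13. 3876.404ms @ 23/4 + 168.539ms (1/4)

note 13 onset = 23/4b = 3876.404ms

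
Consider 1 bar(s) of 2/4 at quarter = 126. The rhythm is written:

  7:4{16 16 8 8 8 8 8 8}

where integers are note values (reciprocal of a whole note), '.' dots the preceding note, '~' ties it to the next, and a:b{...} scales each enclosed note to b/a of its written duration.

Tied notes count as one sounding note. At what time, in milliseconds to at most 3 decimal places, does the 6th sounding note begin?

note 6 onset = 8/7b = 544.218ms

1. 0.0ms @ 0 + 68.027ms (1/7)
2. 68.027ms @ 1/7 + 68.027ms (1/7)
3. 136.054ms @ 2/7 + 136.054ms (2/7)
4. 272.109ms @ 4/7 + 136.054ms (2/7)
5. 408.163ms @ 6/7 + 136.054ms (2/7)
6. 544.218ms @ 8/7 + 136.054ms (2/7)
7. 680.272ms @ 10/7 + 136.054ms (2/7)
8. 816.327ms @ 12/7 + 136.054ms (2/7)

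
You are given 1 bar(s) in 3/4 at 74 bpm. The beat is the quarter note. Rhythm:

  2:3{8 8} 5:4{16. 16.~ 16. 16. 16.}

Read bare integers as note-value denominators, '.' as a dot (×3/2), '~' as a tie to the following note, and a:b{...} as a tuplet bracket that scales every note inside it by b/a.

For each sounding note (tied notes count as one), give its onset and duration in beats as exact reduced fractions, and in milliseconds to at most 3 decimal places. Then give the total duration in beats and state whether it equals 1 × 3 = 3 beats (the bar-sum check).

1) 0.0ms=0b +608.108ms=3/4b
2) 608.108ms=3/4b +608.108ms=3/4b
3) 1216.216ms=3/2b +243.243ms=3/10b
4) 1459.459ms=9/5b +486.486ms=3/5b
5) 1945.946ms=12/5b +243.243ms=3/10b
6) 2189.189ms=27/10b +243.243ms=3/10b
Σ=3b of 3 (74bpm 3/4) — PASS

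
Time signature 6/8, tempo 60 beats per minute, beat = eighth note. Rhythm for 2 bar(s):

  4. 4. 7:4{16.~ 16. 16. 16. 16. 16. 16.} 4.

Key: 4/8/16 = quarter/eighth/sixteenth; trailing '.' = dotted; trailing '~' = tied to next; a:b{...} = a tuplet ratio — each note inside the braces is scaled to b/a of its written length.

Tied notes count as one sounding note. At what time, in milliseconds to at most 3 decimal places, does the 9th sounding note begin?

note 9 onset = 9b = 9000.0ms

1. 0.0ms @ 0 + 3000.0ms (3)
2. 3000.0ms @ 3 + 3000.0ms (3)
3. 6000.0ms @ 6 + 857.143ms (6/7)
4. 6857.143ms @ 48/7 + 428.571ms (3/7)
5. 7285.714ms @ 51/7 + 428.571ms (3/7)
6. 7714.286ms @ 54/7 + 428.571ms (3/7)
7. 8142.857ms @ 57/7 + 428.571ms (3/7)
8. 8571.429ms @ 60/7 + 428.571ms (3/7)
9. 9000.0ms @ 9 + 3000.0ms (3)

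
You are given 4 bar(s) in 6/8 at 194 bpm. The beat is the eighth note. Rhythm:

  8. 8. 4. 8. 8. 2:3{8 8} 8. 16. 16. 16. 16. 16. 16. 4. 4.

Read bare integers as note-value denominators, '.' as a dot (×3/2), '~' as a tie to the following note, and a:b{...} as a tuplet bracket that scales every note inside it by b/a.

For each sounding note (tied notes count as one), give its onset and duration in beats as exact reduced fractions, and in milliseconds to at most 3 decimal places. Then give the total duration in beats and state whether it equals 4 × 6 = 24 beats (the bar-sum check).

1) 0.0ms=0b +463.918ms=3/2b
2) 463.918ms=3/2b +463.918ms=3/2b
3) 927.835ms=3b +927.835ms=3b
4) 1855.67ms=6b +463.918ms=3/2b
5) 2319.588ms=15/2b +463.918ms=3/2b
6) 2783.505ms=9b +463.918ms=3/2b
7) 3247.423ms=21/2b +463.918ms=3/2b
8) 3711.34ms=12b +463.918ms=3/2b
9) 4175.258ms=27/2b +231.959ms=3/4b
10) 4407.216ms=57/4b +231.959ms=3/4b
11) 4639.175ms=15b +231.959ms=3/4b
12) 4871.134ms=63/4b +231.959ms=3/4b
13) 5103.093ms=33/2b +231.959ms=3/4b
14) 5335.052ms=69/4b +231.959ms=3/4b
15) 5567.01ms=18b +927.835ms=3b
16) 6494.845ms=21b +927.835ms=3b
Σ=24b of 24 (194bpm 6/8) — PASS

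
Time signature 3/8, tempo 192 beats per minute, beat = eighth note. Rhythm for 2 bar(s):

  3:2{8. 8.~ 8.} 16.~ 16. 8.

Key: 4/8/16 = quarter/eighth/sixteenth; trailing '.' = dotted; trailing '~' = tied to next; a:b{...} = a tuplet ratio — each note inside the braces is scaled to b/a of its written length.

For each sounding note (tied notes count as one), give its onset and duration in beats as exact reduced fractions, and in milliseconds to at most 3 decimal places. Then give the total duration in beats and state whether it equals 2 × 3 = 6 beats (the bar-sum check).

1) 0.0ms=0b +312.5ms=1b
2) 312.5ms=1b +625.0ms=2b
3) 937.5ms=3b +468.75ms=3/2b
4) 1406.25ms=9/2b +468.75ms=3/2b
Σ=6b of 6 (192bpm 3/8) — PASS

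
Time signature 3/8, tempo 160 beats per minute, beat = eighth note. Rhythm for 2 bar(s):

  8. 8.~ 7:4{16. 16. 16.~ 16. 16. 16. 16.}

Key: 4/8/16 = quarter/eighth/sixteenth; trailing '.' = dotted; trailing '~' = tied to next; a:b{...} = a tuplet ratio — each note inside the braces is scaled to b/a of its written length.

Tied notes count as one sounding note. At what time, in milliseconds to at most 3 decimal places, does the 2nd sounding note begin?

1. 0.0ms @ 0 + 562.5ms (3/2)
2. 562.5ms @ 3/2 + 723.214ms (27/14)
3. 1285.714ms @ 24/7 + 160.714ms (3/7)
4. 1446.429ms @ 27/7 + 321.429ms (6/7)
5. 1767.857ms @ 33/7 + 160.714ms (3/7)
6. 1928.571ms @ 36/7 + 160.714ms (3/7)
7. 2089.286ms @ 39/7 + 160.714ms (3/7)

note 2 onset = 3/2b = 562.5ms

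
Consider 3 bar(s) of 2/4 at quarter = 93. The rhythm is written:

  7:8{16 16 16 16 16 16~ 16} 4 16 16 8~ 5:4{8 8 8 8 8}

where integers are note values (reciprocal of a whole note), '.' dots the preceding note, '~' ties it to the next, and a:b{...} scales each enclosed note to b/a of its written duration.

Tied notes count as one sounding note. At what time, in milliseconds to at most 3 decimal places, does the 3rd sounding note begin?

note 3 onset = 4/7b = 368.664ms

1. 0.0ms @ 0 + 184.332ms (2/7)
2. 184.332ms @ 2/7 + 184.332ms (2/7)
3. 368.664ms @ 4/7 + 184.332ms (2/7)
4. 552.995ms @ 6/7 + 184.332ms (2/7)
5. 737.327ms @ 8/7 + 184.332ms (2/7)
6. 921.659ms @ 10/7 + 368.664ms (4/7)
7. 1290.323ms @ 2 + 645.161ms (1)
8. 1935.484ms @ 3 + 161.29ms (1/4)
9. 2096.774ms @ 13/4 + 161.29ms (1/4)
10. 2258.065ms @ 7/2 + 580.645ms (9/10)
11. 2838.71ms @ 22/5 + 258.065ms (2/5)
12. 3096.774ms @ 24/5 + 258.065ms (2/5)
13. 3354.839ms @ 26/5 + 258.065ms (2/5)
14. 3612.903ms @ 28/5 + 258.065ms (2/5)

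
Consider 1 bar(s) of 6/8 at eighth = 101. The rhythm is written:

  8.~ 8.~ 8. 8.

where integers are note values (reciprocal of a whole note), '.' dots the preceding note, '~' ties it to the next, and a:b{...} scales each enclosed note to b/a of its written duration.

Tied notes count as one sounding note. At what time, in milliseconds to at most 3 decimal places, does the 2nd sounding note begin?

note 2 onset = 9/2b = 2673.267ms

1. 0.0ms @ 0 + 2673.267ms (9/2)
2. 2673.267ms @ 9/2 + 891.089ms (3/2)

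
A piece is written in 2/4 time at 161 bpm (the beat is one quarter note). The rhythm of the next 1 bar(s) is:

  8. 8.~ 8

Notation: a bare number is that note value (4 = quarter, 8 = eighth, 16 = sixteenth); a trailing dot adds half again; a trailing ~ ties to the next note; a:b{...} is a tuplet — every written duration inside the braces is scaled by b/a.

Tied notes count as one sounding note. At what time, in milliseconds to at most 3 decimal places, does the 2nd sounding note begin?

note 2 onset = 3/4b = 279.503ms

1. 0.0ms @ 0 + 279.503ms (3/4)
2. 279.503ms @ 3/4 + 465.839ms (5/4)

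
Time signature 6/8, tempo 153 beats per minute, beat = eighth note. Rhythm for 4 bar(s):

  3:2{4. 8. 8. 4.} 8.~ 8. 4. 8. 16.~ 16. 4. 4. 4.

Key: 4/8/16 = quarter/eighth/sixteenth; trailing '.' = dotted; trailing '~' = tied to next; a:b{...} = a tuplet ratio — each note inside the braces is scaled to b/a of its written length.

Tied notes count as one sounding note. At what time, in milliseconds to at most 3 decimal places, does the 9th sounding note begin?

1. 0.0ms @ 0 + 784.314ms (2)
2. 784.314ms @ 2 + 392.157ms (1)
3. 1176.471ms @ 3 + 392.157ms (1)
4. 1568.627ms @ 4 + 784.314ms (2)
5. 2352.941ms @ 6 + 1176.471ms (3)
6. 3529.412ms @ 9 + 1176.471ms (3)
7. 4705.882ms @ 12 + 588.235ms (3/2)
8. 5294.118ms @ 27/2 + 588.235ms (3/2)
9. 5882.353ms @ 15 + 1176.471ms (3)
10. 7058.824ms @ 18 + 1176.471ms (3)
11. 8235.294ms @ 21 + 1176.471ms (3)

note 9 onset = 15b = 5882.353ms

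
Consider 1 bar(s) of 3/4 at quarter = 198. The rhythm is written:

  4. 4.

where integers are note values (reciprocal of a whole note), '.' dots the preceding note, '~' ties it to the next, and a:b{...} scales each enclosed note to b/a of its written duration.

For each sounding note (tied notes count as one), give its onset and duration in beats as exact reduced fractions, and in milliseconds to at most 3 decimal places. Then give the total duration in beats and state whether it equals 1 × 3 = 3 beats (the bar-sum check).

1) 0.0ms=0b +454.545ms=3/2b
2) 454.545ms=3/2b +454.545ms=3/2b
Σ=3b of 3 (198bpm 3/4) — PASS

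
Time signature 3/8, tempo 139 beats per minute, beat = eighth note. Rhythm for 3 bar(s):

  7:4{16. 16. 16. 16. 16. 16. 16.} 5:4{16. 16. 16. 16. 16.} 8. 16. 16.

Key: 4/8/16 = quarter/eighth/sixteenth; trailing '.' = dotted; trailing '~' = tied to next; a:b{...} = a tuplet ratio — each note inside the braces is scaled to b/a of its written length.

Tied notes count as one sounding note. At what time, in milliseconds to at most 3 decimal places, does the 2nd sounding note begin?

note 2 onset = 3/7b = 184.995ms

1. 0.0ms @ 0 + 184.995ms (3/7)
2. 184.995ms @ 3/7 + 184.995ms (3/7)
3. 369.99ms @ 6/7 + 184.995ms (3/7)
4. 554.985ms @ 9/7 + 184.995ms (3/7)
5. 739.979ms @ 12/7 + 184.995ms (3/7)
6. 924.974ms @ 15/7 + 184.995ms (3/7)
7. 1109.969ms @ 18/7 + 184.995ms (3/7)
8. 1294.964ms @ 3 + 258.993ms (3/5)
9. 1553.957ms @ 18/5 + 258.993ms (3/5)
10. 1812.95ms @ 21/5 + 258.993ms (3/5)
11. 2071.942ms @ 24/5 + 258.993ms (3/5)
12. 2330.935ms @ 27/5 + 258.993ms (3/5)
13. 2589.928ms @ 6 + 647.482ms (3/2)
14. 3237.41ms @ 15/2 + 323.741ms (3/4)
15. 3561.151ms @ 33/4 + 323.741ms (3/4)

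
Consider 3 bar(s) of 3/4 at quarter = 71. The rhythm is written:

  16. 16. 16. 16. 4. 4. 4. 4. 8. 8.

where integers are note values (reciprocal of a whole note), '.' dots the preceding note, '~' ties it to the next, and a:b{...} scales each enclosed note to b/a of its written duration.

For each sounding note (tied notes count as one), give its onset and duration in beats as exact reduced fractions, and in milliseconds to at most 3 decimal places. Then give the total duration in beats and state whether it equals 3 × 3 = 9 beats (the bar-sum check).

1) 0.0ms=0b +316.901ms=3/8b
2) 316.901ms=3/8b +316.901ms=3/8b
3) 633.803ms=3/4b +316.901ms=3/8b
4) 950.704ms=9/8b +316.901ms=3/8b
5) 1267.606ms=3/2b +1267.606ms=3/2b
6) 2535.211ms=3b +1267.606ms=3/2b
7) 3802.817ms=9/2b +1267.606ms=3/2b
8) 5070.423ms=6b +1267.606ms=3/2b
9) 6338.028ms=15/2b +633.803ms=3/4b
10) 6971.831ms=33/4b +633.803ms=3/4b
Σ=9b of 9 (71bpm 3/4) — PASS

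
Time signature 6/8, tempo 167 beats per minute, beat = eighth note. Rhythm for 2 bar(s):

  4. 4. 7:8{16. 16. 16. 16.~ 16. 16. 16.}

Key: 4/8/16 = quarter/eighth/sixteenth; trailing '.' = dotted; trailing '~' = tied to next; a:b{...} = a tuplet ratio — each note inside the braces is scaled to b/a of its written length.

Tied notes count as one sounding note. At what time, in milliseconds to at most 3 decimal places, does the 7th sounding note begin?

1. 0.0ms @ 0 + 1077.844ms (3)
2. 1077.844ms @ 3 + 1077.844ms (3)
3. 2155.689ms @ 6 + 307.956ms (6/7)
4. 2463.644ms @ 48/7 + 307.956ms (6/7)
5. 2771.6ms @ 54/7 + 307.956ms (6/7)
6. 3079.555ms @ 60/7 + 615.911ms (12/7)
7. 3695.466ms @ 72/7 + 307.956ms (6/7)
8. 4003.422ms @ 78/7 + 307.956ms (6/7)

note 7 onset = 72/7b = 3695.466ms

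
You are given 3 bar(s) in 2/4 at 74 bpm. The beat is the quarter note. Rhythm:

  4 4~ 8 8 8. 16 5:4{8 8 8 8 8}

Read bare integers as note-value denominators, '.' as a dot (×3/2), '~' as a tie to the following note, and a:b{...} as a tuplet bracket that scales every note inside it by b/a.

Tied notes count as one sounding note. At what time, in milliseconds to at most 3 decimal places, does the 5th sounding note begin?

note 5 onset = 15/4b = 3040.541ms

1. 0.0ms @ 0 + 810.811ms (1)
2. 810.811ms @ 1 + 1216.216ms (3/2)
3. 2027.027ms @ 5/2 + 405.405ms (1/2)
4. 2432.432ms @ 3 + 608.108ms (3/4)
5. 3040.541ms @ 15/4 + 202.703ms (1/4)
6. 3243.243ms @ 4 + 324.324ms (2/5)
7. 3567.568ms @ 22/5 + 324.324ms (2/5)
8. 3891.892ms @ 24/5 + 324.324ms (2/5)
9. 4216.216ms @ 26/5 + 324.324ms (2/5)
10. 4540.541ms @ 28/5 + 324.324ms (2/5)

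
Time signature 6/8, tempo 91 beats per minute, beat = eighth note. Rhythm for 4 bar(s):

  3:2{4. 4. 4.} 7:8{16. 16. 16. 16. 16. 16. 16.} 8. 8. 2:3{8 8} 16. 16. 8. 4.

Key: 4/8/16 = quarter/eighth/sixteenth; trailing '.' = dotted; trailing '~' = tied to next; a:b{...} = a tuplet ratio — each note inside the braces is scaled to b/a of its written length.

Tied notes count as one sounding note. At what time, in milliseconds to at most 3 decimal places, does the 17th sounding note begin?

1. 0.0ms @ 0 + 1318.681ms (2)
2. 1318.681ms @ 2 + 1318.681ms (2)
3. 2637.363ms @ 4 + 1318.681ms (2)
4. 3956.044ms @ 6 + 565.149ms (6/7)
5. 4521.193ms @ 48/7 + 565.149ms (6/7)
6. 5086.342ms @ 54/7 + 565.149ms (6/7)
7. 5651.491ms @ 60/7 + 565.149ms (6/7)
8. 6216.641ms @ 66/7 + 565.149ms (6/7)
9. 6781.79ms @ 72/7 + 565.149ms (6/7)
10. 7346.939ms @ 78/7 + 565.149ms (6/7)
11. 7912.088ms @ 12 + 989.011ms (3/2)
12. 8901.099ms @ 27/2 + 989.011ms (3/2)
13. 9890.11ms @ 15 + 989.011ms (3/2)
14. 10879.121ms @ 33/2 + 989.011ms (3/2)
15. 11868.132ms @ 18 + 494.505ms (3/4)
16. 12362.637ms @ 75/4 + 494.505ms (3/4)
17. 12857.143ms @ 39/2 + 989.011ms (3/2)
18. 13846.154ms @ 21 + 1978.022ms (3)

note 17 onset = 39/2b = 12857.143ms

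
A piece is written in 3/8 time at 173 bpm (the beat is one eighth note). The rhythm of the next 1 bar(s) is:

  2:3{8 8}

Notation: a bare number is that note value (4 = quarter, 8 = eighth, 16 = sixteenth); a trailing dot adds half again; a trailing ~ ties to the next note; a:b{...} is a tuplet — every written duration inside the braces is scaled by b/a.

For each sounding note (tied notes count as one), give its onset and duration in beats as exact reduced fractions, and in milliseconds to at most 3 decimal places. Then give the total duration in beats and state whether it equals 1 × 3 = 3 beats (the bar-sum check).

1) 0.0ms=0b +520.231ms=3/2b
2) 520.231ms=3/2b +520.231ms=3/2b
Σ=3b of 3 (173bpm 3/8) — PASS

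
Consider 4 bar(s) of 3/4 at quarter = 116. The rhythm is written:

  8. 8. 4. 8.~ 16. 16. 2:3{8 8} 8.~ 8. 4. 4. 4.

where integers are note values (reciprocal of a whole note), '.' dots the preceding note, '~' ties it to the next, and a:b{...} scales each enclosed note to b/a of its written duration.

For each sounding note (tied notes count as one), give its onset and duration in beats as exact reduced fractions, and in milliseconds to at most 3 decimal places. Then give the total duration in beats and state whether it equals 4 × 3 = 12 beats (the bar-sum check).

1) 0.0ms=0b +387.931ms=3/4b
2) 387.931ms=3/4b +387.931ms=3/4b
3) 775.862ms=3/2b +775.862ms=3/2b
4) 1551.724ms=3b +581.897ms=9/8b
5) 2133.621ms=33/8b +193.966ms=3/8b
6) 2327.586ms=9/2b +387.931ms=3/4b
7) 2715.517ms=21/4b +387.931ms=3/4b
8) 3103.448ms=6b +775.862ms=3/2b
9) 3879.31ms=15/2b +775.862ms=3/2b
10) 4655.172ms=9b +775.862ms=3/2b
11) 5431.034ms=21/2b +775.862ms=3/2b
Σ=12b of 12 (116bpm 3/4) — PASS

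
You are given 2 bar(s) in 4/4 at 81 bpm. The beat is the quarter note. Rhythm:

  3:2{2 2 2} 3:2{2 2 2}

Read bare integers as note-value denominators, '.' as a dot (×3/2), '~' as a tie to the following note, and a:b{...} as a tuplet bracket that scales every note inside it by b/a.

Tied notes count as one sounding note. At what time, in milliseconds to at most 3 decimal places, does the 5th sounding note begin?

note 5 onset = 16/3b = 3950.617ms

1. 0.0ms @ 0 + 987.654ms (4/3)
2. 987.654ms @ 4/3 + 987.654ms (4/3)
3. 1975.309ms @ 8/3 + 987.654ms (4/3)
4. 2962.963ms @ 4 + 987.654ms (4/3)
5. 3950.617ms @ 16/3 + 987.654ms (4/3)
6. 4938.272ms @ 20/3 + 987.654ms (4/3)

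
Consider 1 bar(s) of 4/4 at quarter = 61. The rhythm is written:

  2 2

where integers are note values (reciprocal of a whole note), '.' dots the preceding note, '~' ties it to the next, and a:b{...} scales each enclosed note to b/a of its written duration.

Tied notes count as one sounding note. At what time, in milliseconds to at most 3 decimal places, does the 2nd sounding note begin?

note 2 onset = 2b = 1967.213ms

1. 0.0ms @ 0 + 1967.213ms (2)
2. 1967.213ms @ 2 + 1967.213ms (2)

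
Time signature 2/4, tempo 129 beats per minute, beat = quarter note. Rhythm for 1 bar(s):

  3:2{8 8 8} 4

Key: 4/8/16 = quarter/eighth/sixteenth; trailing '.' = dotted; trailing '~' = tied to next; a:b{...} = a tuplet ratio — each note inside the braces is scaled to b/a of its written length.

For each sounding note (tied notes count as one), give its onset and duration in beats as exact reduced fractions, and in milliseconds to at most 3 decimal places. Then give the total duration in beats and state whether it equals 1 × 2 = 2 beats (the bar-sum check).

1) 0.0ms=0b +155.039ms=1/3b
2) 155.039ms=1/3b +155.039ms=1/3b
3) 310.078ms=2/3b +155.039ms=1/3b
4) 465.116ms=1b +465.116ms=1b
Σ=2b of 2 (129bpm 2/4) — PASS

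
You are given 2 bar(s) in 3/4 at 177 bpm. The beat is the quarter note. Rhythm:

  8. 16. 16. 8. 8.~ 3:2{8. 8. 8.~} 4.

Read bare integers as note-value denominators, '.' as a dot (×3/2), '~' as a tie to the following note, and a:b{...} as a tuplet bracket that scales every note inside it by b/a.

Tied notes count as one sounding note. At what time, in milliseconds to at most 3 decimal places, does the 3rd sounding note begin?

note 3 onset = 9/8b = 381.356ms

1. 0.0ms @ 0 + 254.237ms (3/4)
2. 254.237ms @ 3/4 + 127.119ms (3/8)
3. 381.356ms @ 9/8 + 127.119ms (3/8)
4. 508.475ms @ 3/2 + 254.237ms (3/4)
5. 762.712ms @ 9/4 + 423.729ms (5/4)
6. 1186.441ms @ 7/2 + 169.492ms (1/2)
7. 1355.932ms @ 4 + 677.966ms (2)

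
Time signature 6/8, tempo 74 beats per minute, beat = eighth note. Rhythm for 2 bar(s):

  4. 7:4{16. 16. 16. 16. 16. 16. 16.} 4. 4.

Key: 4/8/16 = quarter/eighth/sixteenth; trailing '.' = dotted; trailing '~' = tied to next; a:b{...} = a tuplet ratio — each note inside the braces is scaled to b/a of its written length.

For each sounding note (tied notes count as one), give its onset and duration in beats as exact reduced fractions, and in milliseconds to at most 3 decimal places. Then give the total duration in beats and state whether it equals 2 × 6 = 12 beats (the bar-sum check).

1) 0.0ms=0b +2432.432ms=3b
2) 2432.432ms=3b +347.49ms=3/7b
3) 2779.923ms=24/7b +347.49ms=3/7b
4) 3127.413ms=27/7b +347.49ms=3/7b
5) 3474.903ms=30/7b +347.49ms=3/7b
6) 3822.394ms=33/7b +347.49ms=3/7b
7) 4169.884ms=36/7b +347.49ms=3/7b
8) 4517.375ms=39/7b +347.49ms=3/7b
9) 4864.865ms=6b +2432.432ms=3b
10) 7297.297ms=9b +2432.432ms=3b
Σ=12b of 12 (74bpm 6/8) — PASS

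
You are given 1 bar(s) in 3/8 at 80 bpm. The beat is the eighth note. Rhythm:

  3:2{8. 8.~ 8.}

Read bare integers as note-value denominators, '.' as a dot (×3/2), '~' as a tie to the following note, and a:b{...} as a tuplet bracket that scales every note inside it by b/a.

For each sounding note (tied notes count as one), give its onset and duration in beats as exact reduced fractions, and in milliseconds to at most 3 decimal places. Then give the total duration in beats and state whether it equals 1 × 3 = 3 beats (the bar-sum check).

1) 0.0ms=0b +750.0ms=1b
2) 750.0ms=1b +1500.0ms=2b
Σ=3b of 3 (80bpm 3/8) — PASS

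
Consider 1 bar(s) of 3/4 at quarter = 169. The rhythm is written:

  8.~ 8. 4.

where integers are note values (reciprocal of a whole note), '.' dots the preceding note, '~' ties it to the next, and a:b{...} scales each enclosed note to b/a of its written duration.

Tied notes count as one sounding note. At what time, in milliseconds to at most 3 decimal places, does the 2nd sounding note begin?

1. 0.0ms @ 0 + 532.544ms (3/2)
2. 532.544ms @ 3/2 + 532.544ms (3/2)

note 2 onset = 3/2b = 532.544ms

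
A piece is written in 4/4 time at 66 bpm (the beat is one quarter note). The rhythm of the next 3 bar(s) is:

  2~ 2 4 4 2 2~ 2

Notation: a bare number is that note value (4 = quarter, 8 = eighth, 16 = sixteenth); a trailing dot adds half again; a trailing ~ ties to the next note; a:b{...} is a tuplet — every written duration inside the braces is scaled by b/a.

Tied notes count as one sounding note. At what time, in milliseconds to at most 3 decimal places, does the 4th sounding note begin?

1. 0.0ms @ 0 + 3636.364ms (4)
2. 3636.364ms @ 4 + 909.091ms (1)
3. 4545.455ms @ 5 + 909.091ms (1)
4. 5454.545ms @ 6 + 1818.182ms (2)
5. 7272.727ms @ 8 + 3636.364ms (4)

note 4 onset = 6b = 5454.545ms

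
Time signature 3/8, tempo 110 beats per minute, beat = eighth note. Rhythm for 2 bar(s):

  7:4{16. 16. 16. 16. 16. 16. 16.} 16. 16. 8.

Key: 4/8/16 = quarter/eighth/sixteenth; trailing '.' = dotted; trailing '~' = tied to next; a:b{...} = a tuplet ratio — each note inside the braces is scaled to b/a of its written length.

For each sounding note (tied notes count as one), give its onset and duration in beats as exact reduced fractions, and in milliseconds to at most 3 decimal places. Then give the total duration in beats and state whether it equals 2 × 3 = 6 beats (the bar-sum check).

1) 0.0ms=0b +233.766ms=3/7b
2) 233.766ms=3/7b +233.766ms=3/7b
3) 467.532ms=6/7b +233.766ms=3/7b
4) 701.299ms=9/7b +233.766ms=3/7b
5) 935.065ms=12/7b +233.766ms=3/7b
6) 1168.831ms=15/7b +233.766ms=3/7b
7) 1402.597ms=18/7b +233.766ms=3/7b
8) 1636.364ms=3b +409.091ms=3/4b
9) 2045.455ms=15/4b +409.091ms=3/4b
10) 2454.545ms=9/2b +818.182ms=3/2b
Σ=6b of 6 (110bpm 3/8) — PASS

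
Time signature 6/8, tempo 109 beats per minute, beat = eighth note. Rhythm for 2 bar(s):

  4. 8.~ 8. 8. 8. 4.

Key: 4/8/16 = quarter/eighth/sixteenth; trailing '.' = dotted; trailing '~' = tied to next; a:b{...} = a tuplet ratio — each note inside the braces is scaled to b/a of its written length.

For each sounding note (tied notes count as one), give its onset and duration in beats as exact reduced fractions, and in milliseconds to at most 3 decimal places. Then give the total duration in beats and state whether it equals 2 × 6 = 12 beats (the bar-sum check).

1) 0.0ms=0b +1651.376ms=3b
2) 1651.376ms=3b +1651.376ms=3b
3) 3302.752ms=6b +825.688ms=3/2b
4) 4128.44ms=15/2b +825.688ms=3/2b
5) 4954.128ms=9b +1651.376ms=3b
Σ=12b of 12 (109bpm 6/8) — PASS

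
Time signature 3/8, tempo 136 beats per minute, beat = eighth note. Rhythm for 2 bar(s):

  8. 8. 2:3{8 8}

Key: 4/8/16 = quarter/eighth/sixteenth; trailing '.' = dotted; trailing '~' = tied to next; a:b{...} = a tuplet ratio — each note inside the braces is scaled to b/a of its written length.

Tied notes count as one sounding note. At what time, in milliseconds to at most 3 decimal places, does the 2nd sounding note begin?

note 2 onset = 3/2b = 661.765ms

1. 0.0ms @ 0 + 661.765ms (3/2)
2. 661.765ms @ 3/2 + 661.765ms (3/2)
3. 1323.529ms @ 3 + 661.765ms (3/2)
4. 1985.294ms @ 9/2 + 661.765ms (3/2)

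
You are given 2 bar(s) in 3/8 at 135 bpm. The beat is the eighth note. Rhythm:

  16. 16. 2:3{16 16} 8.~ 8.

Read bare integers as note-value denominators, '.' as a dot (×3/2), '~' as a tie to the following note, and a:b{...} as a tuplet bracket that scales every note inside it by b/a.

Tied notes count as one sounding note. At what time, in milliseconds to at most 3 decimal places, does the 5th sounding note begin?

note 5 onset = 3b = 1333.333ms

1. 0.0ms @ 0 + 333.333ms (3/4)
2. 333.333ms @ 3/4 + 333.333ms (3/4)
3. 666.667ms @ 3/2 + 333.333ms (3/4)
4. 1000.0ms @ 9/4 + 333.333ms (3/4)
5. 1333.333ms @ 3 + 1333.333ms (3)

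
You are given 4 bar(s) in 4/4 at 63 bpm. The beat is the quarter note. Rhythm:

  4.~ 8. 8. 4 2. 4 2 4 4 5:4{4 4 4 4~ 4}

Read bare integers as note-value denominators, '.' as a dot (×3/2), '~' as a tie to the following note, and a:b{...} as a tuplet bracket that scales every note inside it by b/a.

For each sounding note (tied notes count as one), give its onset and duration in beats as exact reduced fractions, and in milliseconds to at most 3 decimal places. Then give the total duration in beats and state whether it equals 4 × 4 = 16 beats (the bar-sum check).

1) 0.0ms=0b +2142.857ms=9/4b
2) 2142.857ms=9/4b +714.286ms=3/4b
3) 2857.143ms=3b +952.381ms=1b
4) 3809.524ms=4b +2857.143ms=3b
5) 6666.667ms=7b +952.381ms=1b
6) 7619.048ms=8b +1904.762ms=2b
7) 9523.81ms=10b +952.381ms=1b
8) 10476.19ms=11b +952.381ms=1b
9) 11428.571ms=12b +761.905ms=4/5b
10) 12190.476ms=64/5b +761.905ms=4/5b
11) 12952.381ms=68/5b +761.905ms=4/5b
12) 13714.286ms=72/5b +1523.81ms=8/5b
Σ=16b of 16 (63bpm 4/4) — PASS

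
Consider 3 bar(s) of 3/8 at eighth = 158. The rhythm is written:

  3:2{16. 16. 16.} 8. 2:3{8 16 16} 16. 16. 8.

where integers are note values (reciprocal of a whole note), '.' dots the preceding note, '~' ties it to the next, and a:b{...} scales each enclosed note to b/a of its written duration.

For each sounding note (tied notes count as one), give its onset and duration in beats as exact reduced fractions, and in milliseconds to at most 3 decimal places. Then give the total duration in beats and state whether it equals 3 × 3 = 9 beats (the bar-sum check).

1) 0.0ms=0b +189.873ms=1/2b
2) 189.873ms=1/2b +189.873ms=1/2b
3) 379.747ms=1b +189.873ms=1/2b
4) 569.62ms=3/2b +569.62ms=3/2b
5) 1139.241ms=3b +569.62ms=3/2b
6) 1708.861ms=9/2b +284.81ms=3/4b
7) 1993.671ms=21/4b +284.81ms=3/4b
8) 2278.481ms=6b +284.81ms=3/4b
9) 2563.291ms=27/4b +284.81ms=3/4b
10) 2848.101ms=15/2b +569.62ms=3/2b
Σ=9b of 9 (158bpm 3/8) — PASS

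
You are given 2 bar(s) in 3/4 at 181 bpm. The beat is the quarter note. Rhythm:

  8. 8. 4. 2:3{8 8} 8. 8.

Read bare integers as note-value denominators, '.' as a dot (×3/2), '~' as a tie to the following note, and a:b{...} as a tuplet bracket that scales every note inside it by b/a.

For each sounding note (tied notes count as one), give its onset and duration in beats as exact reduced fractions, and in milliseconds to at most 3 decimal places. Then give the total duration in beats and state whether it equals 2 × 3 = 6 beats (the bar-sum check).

1) 0.0ms=0b +248.619ms=3/4b
2) 248.619ms=3/4b +248.619ms=3/4b
3) 497.238ms=3/2b +497.238ms=3/2b
4) 994.475ms=3b +248.619ms=3/4b
5) 1243.094ms=15/4b +248.619ms=3/4b
6) 1491.713ms=9/2b +248.619ms=3/4b
7) 1740.331ms=21/4b +248.619ms=3/4b
Σ=6b of 6 (181bpm 3/4) — PASS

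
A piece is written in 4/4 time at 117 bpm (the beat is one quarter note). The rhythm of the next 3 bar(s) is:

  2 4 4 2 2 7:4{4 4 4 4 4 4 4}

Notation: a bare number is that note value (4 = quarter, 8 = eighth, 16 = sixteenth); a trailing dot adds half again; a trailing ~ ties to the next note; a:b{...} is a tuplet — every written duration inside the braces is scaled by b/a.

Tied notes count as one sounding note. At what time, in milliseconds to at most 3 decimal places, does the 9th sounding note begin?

1. 0.0ms @ 0 + 1025.641ms (2)
2. 1025.641ms @ 2 + 512.821ms (1)
3. 1538.462ms @ 3 + 512.821ms (1)
4. 2051.282ms @ 4 + 1025.641ms (2)
5. 3076.923ms @ 6 + 1025.641ms (2)
6. 4102.564ms @ 8 + 293.04ms (4/7)
7. 4395.604ms @ 60/7 + 293.04ms (4/7)
8. 4688.645ms @ 64/7 + 293.04ms (4/7)
9. 4981.685ms @ 68/7 + 293.04ms (4/7)
10. 5274.725ms @ 72/7 + 293.04ms (4/7)
11. 5567.766ms @ 76/7 + 293.04ms (4/7)
12. 5860.806ms @ 80/7 + 293.04ms (4/7)

note 9 onset = 68/7b = 4981.685ms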